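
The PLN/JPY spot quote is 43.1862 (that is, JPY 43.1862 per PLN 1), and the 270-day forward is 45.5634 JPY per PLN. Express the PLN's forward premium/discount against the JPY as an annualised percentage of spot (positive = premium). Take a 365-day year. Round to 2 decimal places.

T = 270/365 years.
(F − S)/S = (45.5634 − 43.1862)/43.1862 = 0.0550454.
Per annum: 0.0550454 / (270/365) = 0.074413 = 7.44%.

+7.44%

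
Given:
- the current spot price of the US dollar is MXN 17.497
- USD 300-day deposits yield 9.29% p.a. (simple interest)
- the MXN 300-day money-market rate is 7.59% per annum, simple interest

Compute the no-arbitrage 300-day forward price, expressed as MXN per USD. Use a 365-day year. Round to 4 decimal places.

T = 300/365 years.
MXN growth factor: 1 + 0.0759×300/365 = 1.06238356.
USD accumulates by 1 + 0.0929×300/365 = 1.07635616.
So F = 17.497 × 1.06238356 / 1.07635616 = 17.269865 (MXN/USD).

17.2699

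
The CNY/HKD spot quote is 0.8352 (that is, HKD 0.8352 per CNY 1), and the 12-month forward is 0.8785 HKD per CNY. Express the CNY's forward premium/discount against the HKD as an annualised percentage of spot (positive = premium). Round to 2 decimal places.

T = 1 year.
Period premium: (0.8785 − 0.8352)/0.8352 = 0.0518439.
Per annum: 0.0518439 / 1 = 0.051844 = 5.18%.

+5.18%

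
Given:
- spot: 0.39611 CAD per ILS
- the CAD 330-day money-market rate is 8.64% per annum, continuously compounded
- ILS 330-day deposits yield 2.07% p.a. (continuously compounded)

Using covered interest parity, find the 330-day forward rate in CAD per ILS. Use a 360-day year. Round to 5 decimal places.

T = 330/360 years.
Growth of 1 CAD over T: e^(0.0864×330/360) = 1.0824208.
ILS growth factor: e^(0.0207×330/360) = 1.0191562.
Forward (CAD per ILS) = 0.39611 × 1.0824208 / 1.0191562 = 0.4206987.

0.42070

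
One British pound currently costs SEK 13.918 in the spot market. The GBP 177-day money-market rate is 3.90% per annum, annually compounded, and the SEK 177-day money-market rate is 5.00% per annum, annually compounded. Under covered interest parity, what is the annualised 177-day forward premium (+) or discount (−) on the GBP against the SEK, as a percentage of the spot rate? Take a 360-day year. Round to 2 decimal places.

T = 177/360 years.
F = S · g_SEK/g_GBP = 13.918 × 1.0242785/1.0189886 = 13.990253.
Annualised premium = (F − S)/S × (1/T) = (13.990253 − 13.918)/13.918 ÷ (177/360) = 1.06%.

+1.06%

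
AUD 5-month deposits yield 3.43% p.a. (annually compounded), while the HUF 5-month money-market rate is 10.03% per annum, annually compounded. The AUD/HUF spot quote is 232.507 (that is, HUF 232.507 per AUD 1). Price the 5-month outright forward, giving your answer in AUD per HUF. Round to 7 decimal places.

T = 5/12 years.
Growth of 1 HUF over T: (1 + 0.1003)^(5/12) = 1.0406299.
AUD accumulates by (1 + 0.0343)^(5/12) = 1.0141512.
Forward (HUF per AUD) = 232.507 × 1.0406299 / 1.0141512 = 238.5776.
Invert for AUD per HUF: 1 / 238.5776 = 0.0041915.

0.0041915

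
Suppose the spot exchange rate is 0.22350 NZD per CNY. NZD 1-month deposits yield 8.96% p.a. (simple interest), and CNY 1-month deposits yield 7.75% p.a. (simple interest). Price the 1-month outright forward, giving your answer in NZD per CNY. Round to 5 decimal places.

T = 1/12 years.
Growth of 1 NZD over T: 1 + 0.0896×1/12 = 1.0074667.
CNY growth factor: 1 + 0.0775×1/12 = 1.0064583.
So F = 0.2235 × 1.0074667 / 1.0064583 = 0.2237239 (NZD/CNY).

0.22372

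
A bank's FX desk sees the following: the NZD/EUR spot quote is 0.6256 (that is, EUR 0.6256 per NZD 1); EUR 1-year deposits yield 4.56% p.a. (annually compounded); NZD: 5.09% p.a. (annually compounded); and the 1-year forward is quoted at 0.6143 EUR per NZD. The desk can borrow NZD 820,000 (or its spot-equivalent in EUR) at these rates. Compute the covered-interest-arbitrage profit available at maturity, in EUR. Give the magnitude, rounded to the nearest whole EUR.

EUR 7,019

T = 1 year.
Invest the NZD and cover forward: 820,000 × 1.050900 × 0.6143 = EUR 529,365.65.
Convert at spot and invest in EUR: 820,000 × 0.6256 × 1.045600 = EUR 536,384.44.
The quoted forward undervalues NZD, so borrow NZD, convert to EUR at spot, deposit the EUR at 4.56%, and buy NZD forward at 0.6143 to cover the loan.
Arbitrage profit = |529,365.65 − 536,384.44| = EUR 7,019.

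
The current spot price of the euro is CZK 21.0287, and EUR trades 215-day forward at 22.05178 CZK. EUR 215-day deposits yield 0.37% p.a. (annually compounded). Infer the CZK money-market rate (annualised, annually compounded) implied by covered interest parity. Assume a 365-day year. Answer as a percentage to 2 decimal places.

8.80%

T = 215/365 years.
CIP gives F = S · g_CZK/g_EUR, so g_CZK/g_EUR = 22.05178/21.0287 = 1.0486516.
EUR growth factor: (1 + 0.0037)^(215/365) = 1.0021778.
That pins the CZK growth at 1.0509354.
Annualise: 1.0509354^(365/215) − 1 = 0.088000 = 8.80%.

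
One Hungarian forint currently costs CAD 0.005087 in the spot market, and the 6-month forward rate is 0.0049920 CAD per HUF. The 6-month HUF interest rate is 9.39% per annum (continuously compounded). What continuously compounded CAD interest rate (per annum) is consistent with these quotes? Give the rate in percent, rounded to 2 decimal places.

5.62%

T = 6/12 years.
CIP gives F = S · g_CAD/g_HUF, so g_CAD/g_HUF = 0.004992/0.005087 = 0.9813249.
The HUF side grows by e^(0.0939×6/12) = 1.0480696.
So the CAD growth factor = 1.0284968.
r = ln(1.0284968)/(6/12) = 0.056197 → 5.62%.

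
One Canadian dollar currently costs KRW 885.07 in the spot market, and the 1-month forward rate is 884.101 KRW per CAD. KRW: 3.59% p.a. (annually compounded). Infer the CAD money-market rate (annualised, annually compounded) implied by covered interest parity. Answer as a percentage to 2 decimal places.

4.96%

T = 1/12 years.
F/S = 884.101/885.07 = 0.9989052 = (growth of KRW) / (growth of CAD).
The KRW side grows by (1 + 0.0359)^(1/12) = 1.0029435.
That pins the CAD growth at 1.0040427.
Annualise: 1.0040427^(12/1) − 1 = 0.049606 = 4.96%.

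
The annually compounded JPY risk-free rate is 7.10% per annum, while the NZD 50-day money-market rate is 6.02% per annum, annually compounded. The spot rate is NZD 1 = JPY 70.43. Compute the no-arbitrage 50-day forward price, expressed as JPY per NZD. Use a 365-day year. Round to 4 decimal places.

T = 50/365 years.
Growth of 1 JPY over T: (1 + 0.0710)^(50/365) = 1.00944056.
Growth of 1 NZD over T: (1 + 0.0602)^(50/365) = 1.00804004.
So F = 70.43 × 1.00944056 / 1.00804004 = 70.527852 (JPY/NZD).

70.5279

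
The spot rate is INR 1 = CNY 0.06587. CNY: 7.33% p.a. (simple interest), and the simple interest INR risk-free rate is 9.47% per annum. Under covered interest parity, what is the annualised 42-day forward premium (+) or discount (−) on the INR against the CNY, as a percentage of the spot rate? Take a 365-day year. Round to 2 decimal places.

T = 42/365 years.
No-arbitrage forward: 0.06587 × 1.0084345 / 1.010897 = 0.06570954 CNY/INR.
Annualised premium = (F − S)/S × (1/T) = (0.06570954 − 0.06587)/0.06587 ÷ (42/365) = -2.12%.

-2.12%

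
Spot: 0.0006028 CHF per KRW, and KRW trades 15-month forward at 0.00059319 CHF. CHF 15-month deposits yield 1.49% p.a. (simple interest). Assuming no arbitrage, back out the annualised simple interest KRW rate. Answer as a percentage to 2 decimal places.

2.81%

T = 15/12 years.
F/S = 0.00059319/0.0006028 = 0.9840577 = (growth of CHF) / (growth of KRW).
The CHF side grows by 1 + 0.0149×15/12 = 1.018625.
That pins the KRW growth at 1.0351273.
(1.0351273 − 1)/T = 0.028102, i.e. 2.81%.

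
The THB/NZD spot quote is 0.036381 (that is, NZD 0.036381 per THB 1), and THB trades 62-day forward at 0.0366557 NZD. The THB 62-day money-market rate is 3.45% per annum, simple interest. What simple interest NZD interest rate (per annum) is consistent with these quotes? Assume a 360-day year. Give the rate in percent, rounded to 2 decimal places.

7.86%

T = 62/360 years.
By CIP, F/S equals the NZD-to-THB growth ratio: 0.0366557/0.036381 = 1.0075506.
THB growth factor: 1 + 0.0345×62/360 = 1.0059417.
Hence g_NZD = 1.0135372.
(1.0135372 − 1)/T = 0.078603, i.e. 7.86%.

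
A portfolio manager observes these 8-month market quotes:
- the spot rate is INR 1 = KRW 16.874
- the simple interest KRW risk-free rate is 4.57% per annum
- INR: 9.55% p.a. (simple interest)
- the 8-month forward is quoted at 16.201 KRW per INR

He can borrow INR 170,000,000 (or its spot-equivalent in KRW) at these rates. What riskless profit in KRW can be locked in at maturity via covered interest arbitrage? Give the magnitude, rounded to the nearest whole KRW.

KRW 26,457,247

T = 8/12 years.
Invest the INR and cover forward: 170,000,000 × 1.063666666667 × 16.201 = KRW 2,929,518,823.33.
Convert at spot and invest in KRW: 170,000,000 × 16.874 × 1.030466666667 = KRW 2,955,976,070.67.
The quoted forward undervalues INR, so borrow INR, convert to KRW at spot, deposit the KRW at 4.57%, and buy INR forward at 16.201 to cover the loan.
Profit = 2,955,976,070.67 − 2,929,518,823.33 = KRW 26,457,247.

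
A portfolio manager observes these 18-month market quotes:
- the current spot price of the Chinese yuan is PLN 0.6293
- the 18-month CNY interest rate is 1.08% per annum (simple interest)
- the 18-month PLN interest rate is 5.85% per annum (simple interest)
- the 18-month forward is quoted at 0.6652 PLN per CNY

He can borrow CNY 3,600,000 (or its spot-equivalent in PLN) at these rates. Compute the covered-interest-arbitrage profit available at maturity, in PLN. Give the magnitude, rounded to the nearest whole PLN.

PLN 30,761

T = 18/12 years.
Keep in CNY, deliver into the forward: 3,600,000·1.016200·0.6652 = PLN 2,433,514.46.
Swap to PLN now, deposit: 3,600,000·0.6293·1.087750 = PLN 2,464,275.87.
The quoted forward undervalues CNY, so borrow CNY, convert to PLN at spot, deposit the PLN at 5.85%, and buy CNY forward at 0.6652 to cover the loan.
Arbitrage profit = |2,433,514.46 − 2,464,275.87| = PLN 30,761.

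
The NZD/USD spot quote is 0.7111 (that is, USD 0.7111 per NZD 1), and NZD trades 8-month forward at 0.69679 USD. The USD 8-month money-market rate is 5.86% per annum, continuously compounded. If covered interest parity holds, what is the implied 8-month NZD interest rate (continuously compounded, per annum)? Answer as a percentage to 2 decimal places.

8.91%

T = 8/12 years.
F/S = 0.69679/0.7111 = 0.9798762 = (growth of USD) / (growth of NZD).
The USD side grows by e^(0.0586×8/12) = 1.0398398.
That pins the NZD growth at 1.0611951.
r = ln(1.0611951)/(8/12) = 0.089094 → 8.91%.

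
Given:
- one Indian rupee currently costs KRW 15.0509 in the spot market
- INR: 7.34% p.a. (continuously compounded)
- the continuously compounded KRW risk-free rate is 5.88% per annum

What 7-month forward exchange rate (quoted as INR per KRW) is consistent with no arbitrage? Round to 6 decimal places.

T = 7/12 years.
Growth of 1 KRW over T: e^(0.0588×7/12) = 1.034895.
INR growth factor: e^(0.0734×7/12) = 1.0437465.
Forward (KRW per INR) = 15.0509 × 1.034895 / 1.0437465 = 14.92326.
Quoted the other way: 1/14.92326 = 0.067009 INR per KRW.

0.067009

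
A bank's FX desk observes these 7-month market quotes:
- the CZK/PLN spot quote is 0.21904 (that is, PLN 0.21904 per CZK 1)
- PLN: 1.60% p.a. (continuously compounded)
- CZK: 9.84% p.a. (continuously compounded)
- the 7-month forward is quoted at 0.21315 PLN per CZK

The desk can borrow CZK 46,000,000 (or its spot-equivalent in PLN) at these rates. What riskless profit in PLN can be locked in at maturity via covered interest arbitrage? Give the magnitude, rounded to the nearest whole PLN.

PLN 213,846

T = 7/12 years.
Route A — deposit CZK, sell forward: 46,000,000 × 1.0590793574 × 0.21315 = PLN 10,384,167.19.
Route B — convert at spot, deposit PLN: 46,000,000 × 0.21904 × 1.0093770247 = PLN 10,170,321.40.
The quoted forward overvalues CZK, so borrow PLN, buy CZK at spot, deposit the CZK at 9.84%, and sell the proceeds forward at 0.21315.
Arbitrage profit = |10,384,167.19 − 10,170,321.40| = PLN 213,846.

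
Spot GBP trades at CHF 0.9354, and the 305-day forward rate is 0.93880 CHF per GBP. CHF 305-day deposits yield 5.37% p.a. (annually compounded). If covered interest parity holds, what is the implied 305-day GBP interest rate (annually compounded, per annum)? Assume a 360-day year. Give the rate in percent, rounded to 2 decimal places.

4.92%

T = 305/360 years.
CIP gives F = S · g_CHF/g_GBP, so g_CHF/g_GBP = 0.9388/0.9354 = 1.0036348.
CHF growth factor: (1 + 0.0537)^(305/360) = 1.0453129.
So the GBP growth factor = 1.0415272.
Annualise: 1.0415272^(360/305) − 1 = 0.049197 = 4.92%.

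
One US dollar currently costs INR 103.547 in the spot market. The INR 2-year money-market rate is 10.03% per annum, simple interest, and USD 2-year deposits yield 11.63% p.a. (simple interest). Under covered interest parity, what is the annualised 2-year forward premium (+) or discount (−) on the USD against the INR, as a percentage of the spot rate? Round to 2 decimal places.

-1.30%

T = 2 years.
F = S · g_INR/g_USD = 103.547 × 1.200600/1.232600 = 100.858777.
(F − S)/S ÷ T = (100.858777 − 103.547)/103.547/2 = -0.012981 → -1.30%.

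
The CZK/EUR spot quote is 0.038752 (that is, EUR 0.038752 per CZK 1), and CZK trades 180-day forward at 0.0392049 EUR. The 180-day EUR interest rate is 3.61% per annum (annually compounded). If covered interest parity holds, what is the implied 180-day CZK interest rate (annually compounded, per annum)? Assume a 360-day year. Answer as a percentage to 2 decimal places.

T = 180/360 years.
CIP gives F = S · g_EUR/g_CZK, so g_EUR/g_CZK = 0.0392049/0.038752 = 1.0116871.
EUR growth factor: (1 + 0.0361)^(180/360) = 1.017890.
So the CZK growth factor = 1.0061312.
Annualise: 1.0061312^(360/180) − 1 = 0.012300 = 1.23%.

1.23%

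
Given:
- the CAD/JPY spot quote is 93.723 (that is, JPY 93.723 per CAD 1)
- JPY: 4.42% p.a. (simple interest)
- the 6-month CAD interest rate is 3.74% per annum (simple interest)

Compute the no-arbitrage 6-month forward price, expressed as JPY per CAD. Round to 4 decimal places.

T = 6/12 years.
JPY growth factor: 1 + 0.0442×6/12 = 1.022100.
CAD accumulates by 1 + 0.0374×6/12 = 1.018700.
So F = 93.723 × 1.022100 / 1.018700 = 94.035809 (JPY/CAD).

94.0358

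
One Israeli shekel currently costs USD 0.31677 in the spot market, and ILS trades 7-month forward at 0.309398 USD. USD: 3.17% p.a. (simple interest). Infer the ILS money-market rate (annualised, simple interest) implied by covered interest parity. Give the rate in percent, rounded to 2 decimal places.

7.33%

T = 7/12 years.
F/S = 0.309398/0.31677 = 0.9767276 = (growth of USD) / (growth of ILS).
USD growth factor: 1 + 0.0317×7/12 = 1.0184917.
Hence g_ILS = 1.0427592.
r = (1.0427592 − 1)/(7/12) = 0.073301 → 7.33%.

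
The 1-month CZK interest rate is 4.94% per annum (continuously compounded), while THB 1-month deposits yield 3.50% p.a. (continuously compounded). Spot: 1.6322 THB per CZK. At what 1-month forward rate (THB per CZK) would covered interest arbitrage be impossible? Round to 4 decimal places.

T = 1/12 years.
THB accumulates by e^(0.0350×1/12) = 1.0029209.
CZK accumulates by e^(0.0494×1/12) = 1.0041252.
CIP: F = S · (grow THB)/(grow CZK) = 1.6322 × 1.0029209/1.0041252 = 1.630242 THB per CZK.

1.6302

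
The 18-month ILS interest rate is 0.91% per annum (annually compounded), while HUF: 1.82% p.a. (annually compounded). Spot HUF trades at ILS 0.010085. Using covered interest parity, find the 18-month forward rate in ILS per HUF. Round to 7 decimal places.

T = 18/12 years.
Growth of 1 ILS over T: (1 + 0.0091)^(18/12) = 1.013681.
HUF accumulates by (1 + 0.0182)^(18/12) = 1.0274238.
CIP: F = S · (grow ILS)/(grow HUF) = 0.010085 × 1.013681/1.0274238 = 0.009950103 ILS per HUF.

0.0099501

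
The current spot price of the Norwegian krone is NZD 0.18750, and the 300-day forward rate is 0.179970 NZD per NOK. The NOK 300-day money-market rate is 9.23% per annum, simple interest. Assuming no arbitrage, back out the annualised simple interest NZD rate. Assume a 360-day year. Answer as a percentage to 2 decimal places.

4.04%

T = 300/360 years.
CIP gives F = S · g_NZD/g_NOK, so g_NZD/g_NOK = 0.17997/0.1875 = 0.9598400.
NOK growth factor: 1 + 0.0923×300/360 = 1.0769167.
That pins the NZD growth at 1.0336677.
(1.0336677 − 1)/T = 0.040401, i.e. 4.04%.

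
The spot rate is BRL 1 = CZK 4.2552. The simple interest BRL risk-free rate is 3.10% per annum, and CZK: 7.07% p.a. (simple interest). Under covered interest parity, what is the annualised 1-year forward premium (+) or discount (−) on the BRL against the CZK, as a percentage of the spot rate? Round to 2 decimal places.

+3.85%

T = 1 year.
F = S · g_CZK/g_BRL = 4.2552 × 1.070700/1.031000 = 4.4190520.
Annualised premium = (F − S)/S × (1/T) = (4.4190520 − 4.2552)/4.2552 ÷ 1 = 3.85%.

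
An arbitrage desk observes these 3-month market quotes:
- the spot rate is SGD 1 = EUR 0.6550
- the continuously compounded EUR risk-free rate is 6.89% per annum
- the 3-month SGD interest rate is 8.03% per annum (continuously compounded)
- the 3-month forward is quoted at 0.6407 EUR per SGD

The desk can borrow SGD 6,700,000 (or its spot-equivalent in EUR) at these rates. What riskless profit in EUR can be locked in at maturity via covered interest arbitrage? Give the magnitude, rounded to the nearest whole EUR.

EUR 85,010

T = 3/12 years.
Keep in SGD, deliver into the forward: 6,700,000·1.020277858·0.6407 = EUR 4,379,736.56.
Swap to EUR now, deposit: 6,700,000·0.6550·1.017374206 = EUR 4,464,746.70.
The quoted forward undervalues SGD, so borrow SGD, convert to EUR at spot, deposit the EUR at 6.89%, and buy SGD forward at 0.6407 to cover the loan.
Arbitrage profit = |4,379,736.56 − 4,464,746.70| = EUR 85,010.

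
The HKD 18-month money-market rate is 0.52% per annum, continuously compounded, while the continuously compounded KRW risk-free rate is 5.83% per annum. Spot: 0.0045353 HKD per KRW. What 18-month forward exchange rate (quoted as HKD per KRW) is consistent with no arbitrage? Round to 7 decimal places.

0.0041881

T = 18/12 years.
Growth of 1 HKD over T: e^(0.0052×18/12) = 1.0078305.
KRW accumulates by e^(0.0583×18/12) = 1.0913877.
Forward (HKD per KRW) = 0.0045353 × 1.0078305 / 1.0913877 = 0.004188075.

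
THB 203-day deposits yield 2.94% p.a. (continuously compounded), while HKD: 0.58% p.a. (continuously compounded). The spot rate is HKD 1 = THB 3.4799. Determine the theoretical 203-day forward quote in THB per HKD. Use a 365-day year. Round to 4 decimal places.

3.5259

T = 203/365 years.
Growth of 1 THB over T: e^(0.0294×203/365) = 1.0164856.
HKD accumulates by e^(0.0058×203/365) = 1.003231.
So F = 3.4799 × 1.0164856 / 1.003231 = 3.525876 (THB/HKD).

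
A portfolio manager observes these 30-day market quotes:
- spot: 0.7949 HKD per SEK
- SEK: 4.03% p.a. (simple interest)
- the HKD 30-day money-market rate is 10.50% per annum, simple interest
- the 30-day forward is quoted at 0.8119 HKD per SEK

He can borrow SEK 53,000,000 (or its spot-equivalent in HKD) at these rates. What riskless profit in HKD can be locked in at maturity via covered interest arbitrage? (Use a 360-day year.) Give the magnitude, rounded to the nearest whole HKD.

T = 30/360 years.
Invest the SEK and cover forward: 53,000,000 × 1.0033583333 × 0.8119 = HKD 43,175,211.43.
Convert at spot and invest in HKD: 53,000,000 × 0.7949 × 1.008750 = HKD 42,498,334.88.
The quoted forward overvalues SEK, so borrow HKD, buy SEK at spot, deposit the SEK at 4.03%, and sell the proceeds forward at 0.8119.
Profit = 43,175,211.43 − 42,498,334.88 = HKD 676,877.

HKD 676,877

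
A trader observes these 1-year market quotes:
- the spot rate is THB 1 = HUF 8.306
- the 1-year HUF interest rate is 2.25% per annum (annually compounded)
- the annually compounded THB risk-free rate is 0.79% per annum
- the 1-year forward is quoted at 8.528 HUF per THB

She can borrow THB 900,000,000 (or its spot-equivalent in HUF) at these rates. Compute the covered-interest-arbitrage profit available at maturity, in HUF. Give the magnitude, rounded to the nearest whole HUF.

HUF 92,237,580

T = 1 year.
Keep in THB, deliver into the forward: 900,000,000·1.007900·8.528 = HUF 7,735,834,080.00.
Swap to HUF now, deposit: 900,000,000·8.306·1.022500 = HUF 7,643,596,500.00.
The quoted forward overvalues THB, so borrow HUF, buy THB at spot, deposit the THB at 0.79%, and sell the proceeds forward at 8.528.
Arbitrage profit = |7,735,834,080.00 − 7,643,596,500.00| = HUF 92,237,580.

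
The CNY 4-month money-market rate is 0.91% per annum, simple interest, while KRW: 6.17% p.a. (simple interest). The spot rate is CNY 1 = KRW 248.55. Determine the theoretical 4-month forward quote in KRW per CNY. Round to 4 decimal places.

252.8947

T = 4/12 years.
KRW accumulates by 1 + 0.0617×4/12 = 1.020566667.
CNY growth factor: 1 + 0.0091×4/12 = 1.003033333.
So F = 248.55 × 1.020566667 / 1.003033333 = 252.894731 (KRW/CNY).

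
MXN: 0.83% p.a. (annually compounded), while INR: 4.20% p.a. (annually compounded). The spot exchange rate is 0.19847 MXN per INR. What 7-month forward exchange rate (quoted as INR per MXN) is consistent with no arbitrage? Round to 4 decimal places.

5.1361

T = 7/12 years.
MXN accumulates by (1 + 0.0083)^(7/12) = 1.0048333.
INR accumulates by (1 + 0.0420)^(7/12) = 1.0242898.
So F = 0.19847 × 1.0048333 / 1.0242898 = 0.1947000 (MXN/INR).
Invert for INR per MXN: 1 / 0.1947000 = 5.1361.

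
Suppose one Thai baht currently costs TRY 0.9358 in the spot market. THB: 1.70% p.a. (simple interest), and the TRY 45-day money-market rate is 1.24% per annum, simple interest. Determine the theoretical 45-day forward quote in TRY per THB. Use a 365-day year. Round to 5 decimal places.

0.93527

T = 45/365 years.
Growth of 1 TRY over T: 1 + 0.0124×45/365 = 1.0015288.
Growth of 1 THB over T: 1 + 0.0170×45/365 = 1.0020959.
CIP: F = S · (grow TRY)/(grow THB) = 0.9358 × 1.0015288/1.0020959 = 0.9352704 TRY per THB.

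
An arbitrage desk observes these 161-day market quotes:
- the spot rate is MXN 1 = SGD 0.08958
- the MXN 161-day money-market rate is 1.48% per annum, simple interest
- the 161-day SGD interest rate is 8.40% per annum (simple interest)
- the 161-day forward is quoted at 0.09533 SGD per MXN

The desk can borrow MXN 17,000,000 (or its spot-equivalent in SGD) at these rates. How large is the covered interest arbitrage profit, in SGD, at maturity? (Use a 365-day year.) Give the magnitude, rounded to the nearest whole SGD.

T = 161/365 years.
Keep in MXN, deliver into the forward: 17,000,000·1.006528219·0.09533 = SGD 1,631,189.70.
Swap to SGD now, deposit: 17,000,000·0.08958·1.037052055 = SGD 1,579,285.09.
The quoted forward overvalues MXN, so borrow SGD, buy MXN at spot, deposit the MXN at 1.48%, and sell the proceeds forward at 0.09533.
Profit = 1,631,189.70 − 1,579,285.09 = SGD 51,905.

SGD 51,905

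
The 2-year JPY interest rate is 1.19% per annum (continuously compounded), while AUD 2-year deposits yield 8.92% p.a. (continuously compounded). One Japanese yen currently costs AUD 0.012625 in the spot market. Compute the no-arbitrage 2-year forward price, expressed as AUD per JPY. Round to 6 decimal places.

T = 2 years.
Growth of 1 AUD over T: e^(0.0892×2) = 1.1953033.
JPY growth factor: e^(0.0119×2) = 1.0240855.
So F = 0.012625 × 1.1953033 / 1.0240855 = 0.01473579 (AUD/JPY).

0.014736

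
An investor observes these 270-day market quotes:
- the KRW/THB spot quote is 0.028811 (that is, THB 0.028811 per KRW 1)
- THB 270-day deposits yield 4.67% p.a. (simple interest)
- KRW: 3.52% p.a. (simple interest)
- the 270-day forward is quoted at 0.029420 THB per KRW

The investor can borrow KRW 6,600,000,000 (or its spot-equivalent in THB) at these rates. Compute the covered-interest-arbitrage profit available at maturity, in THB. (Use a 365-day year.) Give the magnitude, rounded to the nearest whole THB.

T = 270/365 years.
Keep in KRW, deliver into the forward: 6,600,000,000·1.02603835616·0.029420 = THB 199,227,919.69.
Swap to THB now, deposit: 6,600,000,000·0.028811·1.03454520548 = THB 196,721,460.64.
The quoted forward overvalues KRW, so borrow THB, buy KRW at spot, deposit the KRW at 3.52%, and sell the proceeds forward at 0.029420.
The gap between the two covered legs is THB 2,506,459.

THB 2,506,459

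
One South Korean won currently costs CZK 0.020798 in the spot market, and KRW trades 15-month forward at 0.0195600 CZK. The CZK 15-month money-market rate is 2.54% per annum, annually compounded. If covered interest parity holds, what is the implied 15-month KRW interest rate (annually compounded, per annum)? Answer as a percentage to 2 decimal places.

T = 15/12 years.
By CIP, F/S equals the CZK-to-KRW growth ratio: 0.01956/0.020798 = 0.9404750.
The CZK side grows by (1 + 0.0254)^(15/12) = 1.0318502.
Hence g_KRW = 1.0971586.
Annualise: 1.0971586^(12/15) − 1 = 0.077000 = 7.70%.

7.70%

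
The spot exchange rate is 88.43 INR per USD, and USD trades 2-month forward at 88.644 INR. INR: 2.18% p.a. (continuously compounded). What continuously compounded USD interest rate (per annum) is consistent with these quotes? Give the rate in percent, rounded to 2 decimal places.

T = 2/12 years.
F/S = 88.644/88.43 = 1.0024200 = (growth of INR) / (growth of USD).
The INR side grows by e^(0.0218×2/12) = 1.0036399.
That pins the USD growth at 1.001217.
Take logs: ln 1.001217 / (2/12) = 0.007298, so 0.73%.

0.73%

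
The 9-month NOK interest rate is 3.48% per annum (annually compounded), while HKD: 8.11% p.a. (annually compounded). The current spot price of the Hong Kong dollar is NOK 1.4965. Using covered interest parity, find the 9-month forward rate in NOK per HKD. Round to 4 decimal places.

1.4482

T = 9/12 years.
Growth of 1 NOK over T: (1 + 0.0348)^(9/12) = 1.0259881.
HKD accumulates by (1 + 0.0811)^(9/12) = 1.0602283.
So F = 1.4965 × 1.0259881 / 1.0602283 = 1.448170 (NOK/HKD).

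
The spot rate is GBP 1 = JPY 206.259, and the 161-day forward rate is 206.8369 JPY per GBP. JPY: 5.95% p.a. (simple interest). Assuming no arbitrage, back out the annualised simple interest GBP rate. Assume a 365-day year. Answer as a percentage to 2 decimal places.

T = 161/365 years.
By CIP, F/S equals the JPY-to-GBP growth ratio: 206.8369/206.259 = 1.0028018.
The JPY side grows by 1 + 0.0595×161/365 = 1.0262452.
Hence g_GBP = 1.0233779.
(1.0233779 − 1)/T = 0.053000, i.e. 5.30%.

5.30%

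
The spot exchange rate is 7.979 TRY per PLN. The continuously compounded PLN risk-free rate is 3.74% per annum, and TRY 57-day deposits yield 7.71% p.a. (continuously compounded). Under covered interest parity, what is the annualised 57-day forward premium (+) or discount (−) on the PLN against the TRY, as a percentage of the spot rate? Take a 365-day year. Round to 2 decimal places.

+3.98%

T = 57/365 years.
No-arbitrage forward: 7.979 × 1.012113 / 1.0058576 = 8.028621 TRY/PLN.
Annualised premium = (F − S)/S × (1/T) = (8.028621 − 7.979)/7.979 ÷ (57/365) = 3.98%.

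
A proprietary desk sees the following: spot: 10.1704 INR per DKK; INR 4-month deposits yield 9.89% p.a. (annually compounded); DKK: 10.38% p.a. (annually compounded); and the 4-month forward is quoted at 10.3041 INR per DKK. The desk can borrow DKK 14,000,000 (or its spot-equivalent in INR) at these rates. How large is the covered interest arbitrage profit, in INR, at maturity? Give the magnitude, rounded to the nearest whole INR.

INR 2,152,512

T = 4/12 years.
Invest the DKK and cover forward: 14,000,000 × 1.03346743548 × 10.3041 = INR 149,085,325.23.
Convert at spot and invest in INR: 14,000,000 × 10.1704 × 1.03193590732 = INR 146,932,813.33.
The quoted forward overvalues DKK, so borrow INR, buy DKK at spot, deposit the DKK at 10.38%, and sell the proceeds forward at 10.3041.
The gap between the two covered legs is INR 2,152,512.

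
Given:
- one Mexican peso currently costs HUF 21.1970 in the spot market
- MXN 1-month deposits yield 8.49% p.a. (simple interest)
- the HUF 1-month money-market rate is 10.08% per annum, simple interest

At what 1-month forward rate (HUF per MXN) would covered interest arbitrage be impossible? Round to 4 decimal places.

T = 1/12 years.
HUF accumulates by 1 + 0.1008×1/12 = 1.008400.
MXN growth factor: 1 + 0.0849×1/12 = 1.007075.
CIP: F = S · (grow HUF)/(grow MXN) = 21.197 × 1.008400/1.007075 = 21.224889 HUF per MXN.

21.2249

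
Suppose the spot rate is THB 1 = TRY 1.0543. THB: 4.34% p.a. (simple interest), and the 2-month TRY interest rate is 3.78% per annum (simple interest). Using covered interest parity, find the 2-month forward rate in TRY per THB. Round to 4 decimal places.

T = 2/12 years.
TRY accumulates by 1 + 0.0378×2/12 = 1.006300.
THB growth factor: 1 + 0.0434×2/12 = 1.0072333.
So F = 1.0543 × 1.006300 / 1.0072333 = 1.053323 (TRY/THB).

1.0533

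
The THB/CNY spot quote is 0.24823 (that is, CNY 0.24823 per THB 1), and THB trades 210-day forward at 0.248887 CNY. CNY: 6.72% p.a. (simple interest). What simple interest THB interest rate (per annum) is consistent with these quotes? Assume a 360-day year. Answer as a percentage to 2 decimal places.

T = 210/360 years.
By CIP, F/S equals the CNY-to-THB growth ratio: 0.248887/0.24823 = 1.0026467.
CNY growth factor: 1 + 0.0672×210/360 = 1.039200.
So the THB growth factor = 1.0364568.
(1.0364568 − 1)/T = 0.062497, i.e. 6.25%.

6.25%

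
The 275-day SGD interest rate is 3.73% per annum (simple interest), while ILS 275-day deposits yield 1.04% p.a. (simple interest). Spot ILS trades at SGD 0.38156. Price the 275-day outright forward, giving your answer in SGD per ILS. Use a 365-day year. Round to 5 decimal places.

0.38923

T = 275/365 years.
SGD accumulates by 1 + 0.0373×275/365 = 1.0281027.
Growth of 1 ILS over T: 1 + 0.0104×275/365 = 1.0078356.
Forward (SGD per ILS) = 0.38156 × 1.0281027 / 1.0078356 = 0.3892330.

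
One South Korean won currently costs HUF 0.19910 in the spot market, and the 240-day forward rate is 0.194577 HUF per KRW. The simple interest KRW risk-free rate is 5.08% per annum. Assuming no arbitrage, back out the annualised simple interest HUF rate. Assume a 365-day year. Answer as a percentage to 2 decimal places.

1.51%

T = 240/365 years.
F/S = 0.194577/0.1991 = 0.9772828 = (growth of HUF) / (growth of KRW).
KRW growth factor: 1 + 0.0508×240/365 = 1.0334027.
So the HUF growth factor = 1.0099267.
r = (1.0099267 − 1)/(240/365) = 0.015097 → 1.51%.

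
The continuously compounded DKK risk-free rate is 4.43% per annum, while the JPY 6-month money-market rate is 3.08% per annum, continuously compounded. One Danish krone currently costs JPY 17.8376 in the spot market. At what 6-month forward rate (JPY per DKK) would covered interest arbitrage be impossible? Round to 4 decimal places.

17.7176

T = 6/12 years.
Growth of 1 JPY over T: e^(0.0308×6/12) = 1.01551919.
DKK growth factor: e^(0.0443×6/12) = 1.02239713.
Forward (JPY per DKK) = 17.8376 × 1.01551919 / 1.02239713 = 17.717602.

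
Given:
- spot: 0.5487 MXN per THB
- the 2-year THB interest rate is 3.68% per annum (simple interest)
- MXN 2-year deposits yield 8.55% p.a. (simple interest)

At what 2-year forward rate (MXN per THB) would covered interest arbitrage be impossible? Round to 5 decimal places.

0.59848

T = 2 years.
MXN accumulates by 1 + 0.0855×2 = 1.171000.
Growth of 1 THB over T: 1 + 0.0368×2 = 1.073600.
CIP: F = S · (grow MXN)/(grow THB) = 0.5487 × 1.171000/1.073600 = 0.5984796 MXN per THB.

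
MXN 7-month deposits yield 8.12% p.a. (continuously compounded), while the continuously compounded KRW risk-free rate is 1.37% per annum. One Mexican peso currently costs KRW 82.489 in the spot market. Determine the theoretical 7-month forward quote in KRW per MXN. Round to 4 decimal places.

T = 7/12 years.
KRW accumulates by e^(0.0137×7/12) = 1.00802369.
MXN growth factor: e^(0.0812×7/12) = 1.04850639.
So F = 82.489 × 1.00802369 / 1.04850639 = 79.304110 (KRW/MXN).

79.3041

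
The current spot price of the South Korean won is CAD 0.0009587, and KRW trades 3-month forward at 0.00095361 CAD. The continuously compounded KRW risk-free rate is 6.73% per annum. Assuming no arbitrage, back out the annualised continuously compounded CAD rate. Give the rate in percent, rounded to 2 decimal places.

4.60%

T = 3/12 years.
By CIP, F/S equals the CAD-to-KRW growth ratio: 0.00095361/0.0009587 = 0.9946907.
The KRW side grows by e^(0.0673×3/12) = 1.0169673.
Hence g_CAD = 1.0115679.
Take logs: ln 1.0115679 / (3/12) = 0.046006, so 4.60%.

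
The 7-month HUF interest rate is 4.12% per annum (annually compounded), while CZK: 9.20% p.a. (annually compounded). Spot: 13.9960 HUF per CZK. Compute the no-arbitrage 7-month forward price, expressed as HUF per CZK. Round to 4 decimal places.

T = 7/12 years.
HUF accumulates by (1 + 0.0412)^(7/12) = 1.02383096.
CZK accumulates by (1 + 0.0920)^(7/12) = 1.05268041.
So F = 13.996 × 1.02383096 / 1.05268041 = 13.612430 (HUF/CZK).

13.6124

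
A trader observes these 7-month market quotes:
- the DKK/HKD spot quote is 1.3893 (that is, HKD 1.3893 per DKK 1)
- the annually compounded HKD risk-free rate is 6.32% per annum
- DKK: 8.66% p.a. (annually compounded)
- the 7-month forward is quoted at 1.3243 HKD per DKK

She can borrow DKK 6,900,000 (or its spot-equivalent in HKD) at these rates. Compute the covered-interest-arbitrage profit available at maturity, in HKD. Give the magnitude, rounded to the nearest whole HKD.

HKD 343,790

T = 7/12 years.
Keep in DKK, deliver into the forward: 6,900,000·1.049640692·1.3243 = HKD 9,591,270.26.
Swap to HKD now, deposit: 6,900,000·1.3893·1.036395212 = HKD 9,935,060.69.
The quoted forward undervalues DKK, so borrow DKK, convert to HKD at spot, deposit the HKD at 6.32%, and buy DKK forward at 1.3243 to cover the loan.
Arbitrage profit = |9,591,270.26 − 9,935,060.69| = HKD 343,790.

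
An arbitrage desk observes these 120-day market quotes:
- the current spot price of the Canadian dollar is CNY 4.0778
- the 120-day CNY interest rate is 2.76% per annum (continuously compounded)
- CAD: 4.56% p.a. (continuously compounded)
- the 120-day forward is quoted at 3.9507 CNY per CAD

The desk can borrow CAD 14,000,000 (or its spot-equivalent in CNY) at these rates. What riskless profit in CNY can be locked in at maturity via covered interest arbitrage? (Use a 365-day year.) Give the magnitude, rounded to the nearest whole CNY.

CNY 1,464,344

T = 120/365 years.
Route A — deposit CAD, sell forward: 14,000,000 × 1.0151047213 × 3.9507 = CNY 56,145,239.11.
Route B — convert at spot, deposit CNY: 14,000,000 × 4.0778 × 1.0091152659 = CNY 57,609,583.24.
The quoted forward undervalues CAD, so borrow CAD, convert to CNY at spot, deposit the CNY at 2.76%, and buy CAD forward at 3.9507 to cover the loan.
Arbitrage profit = |56,145,239.11 − 57,609,583.24| = CNY 1,464,344.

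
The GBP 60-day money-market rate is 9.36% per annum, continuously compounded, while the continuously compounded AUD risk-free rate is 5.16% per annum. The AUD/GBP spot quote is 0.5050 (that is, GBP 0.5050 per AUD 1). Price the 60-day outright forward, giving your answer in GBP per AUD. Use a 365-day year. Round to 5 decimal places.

0.50850

T = 60/365 years.
GBP growth factor: e^(0.0936×60/365) = 1.0155053.
AUD growth factor: e^(0.0516×60/365) = 1.0085183.
CIP: F = S · (grow GBP)/(grow AUD) = 0.505 × 1.0155053/1.0085183 = 0.5084986 GBP per AUD.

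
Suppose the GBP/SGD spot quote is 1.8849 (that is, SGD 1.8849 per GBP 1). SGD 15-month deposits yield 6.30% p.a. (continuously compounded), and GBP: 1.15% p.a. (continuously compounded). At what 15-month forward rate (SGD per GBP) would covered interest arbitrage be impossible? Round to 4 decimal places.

2.0102

T = 15/12 years.
Growth of 1 SGD over T: e^(0.0630×15/12) = 1.0819338.
GBP accumulates by e^(0.0115×15/12) = 1.0144788.
So F = 1.8849 × 1.0819338 / 1.0144788 = 2.010231 (SGD/GBP).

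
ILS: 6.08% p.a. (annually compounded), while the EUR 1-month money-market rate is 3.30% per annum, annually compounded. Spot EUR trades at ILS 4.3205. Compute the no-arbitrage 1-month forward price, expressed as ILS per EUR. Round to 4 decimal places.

T = 1/12 years.
Growth of 1 ILS over T: (1 + 0.0608)^(1/12) = 1.0049307.
Growth of 1 EUR over T: (1 + 0.0330)^(1/12) = 1.0027093.
CIP: F = S · (grow ILS)/(grow EUR) = 4.3205 × 1.0049307/1.0027093 = 4.330072 ILS per EUR.

4.3301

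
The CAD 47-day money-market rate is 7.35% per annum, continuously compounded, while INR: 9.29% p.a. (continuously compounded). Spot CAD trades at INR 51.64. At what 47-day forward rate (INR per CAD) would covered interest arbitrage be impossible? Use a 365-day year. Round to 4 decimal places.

T = 47/365 years.
Growth of 1 INR over T: e^(0.0929×47/365) = 1.0120343.
CAD growth factor: e^(0.0735×47/365) = 1.00950931.
So F = 51.64 × 1.0120343 / 1.00950931 = 51.769162 (INR/CAD).

51.7692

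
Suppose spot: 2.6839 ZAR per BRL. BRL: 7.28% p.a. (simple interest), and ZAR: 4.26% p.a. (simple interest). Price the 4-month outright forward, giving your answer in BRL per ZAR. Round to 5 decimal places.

T = 4/12 years.
Growth of 1 ZAR over T: 1 + 0.0426×4/12 = 1.014200.
Growth of 1 BRL over T: 1 + 0.0728×4/12 = 1.0242667.
So F = 2.6839 × 1.014200 / 1.0242667 = 2.657522 (ZAR/BRL).
Invert for BRL per ZAR: 1 / 2.657522 = 0.37629.

0.37629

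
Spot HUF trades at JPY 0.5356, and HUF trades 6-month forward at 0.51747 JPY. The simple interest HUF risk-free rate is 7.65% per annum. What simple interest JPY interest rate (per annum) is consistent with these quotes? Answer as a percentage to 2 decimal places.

T = 6/12 years.
CIP gives F = S · g_JPY/g_HUF, so g_JPY/g_HUF = 0.51747/0.5356 = 0.9661501.
The HUF side grows by 1 + 0.0765×6/12 = 1.038250.
Hence g_JPY = 1.0031053.
r = (1.0031053 − 1)/(6/12) = 0.006211 → 0.62%.

0.62%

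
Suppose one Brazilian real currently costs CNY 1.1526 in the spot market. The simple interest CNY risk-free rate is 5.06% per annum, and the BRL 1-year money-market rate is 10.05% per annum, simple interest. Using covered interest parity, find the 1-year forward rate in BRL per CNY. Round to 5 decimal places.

T = 1 year.
CNY growth factor: 1 + 0.0506×1 = 1.050600.
Growth of 1 BRL over T: 1 + 0.1005×1 = 1.100500.
So F = 1.1526 × 1.050600 / 1.100500 = 1.100338 (CNY/BRL).
Invert for BRL per CNY: 1 / 1.100338 = 0.90881.

0.90881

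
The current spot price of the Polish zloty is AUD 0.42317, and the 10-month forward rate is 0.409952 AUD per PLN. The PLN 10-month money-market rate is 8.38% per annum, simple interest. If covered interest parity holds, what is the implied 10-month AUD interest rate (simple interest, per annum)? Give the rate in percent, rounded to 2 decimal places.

T = 10/12 years.
By CIP, F/S equals the AUD-to-PLN growth ratio: 0.409952/0.42317 = 0.9687643.
PLN growth factor: 1 + 0.0838×10/12 = 1.0698333.
Hence g_AUD = 1.0364163.
r = (1.0364163 − 1)/(10/12) = 0.043700 → 4.37%.

4.37%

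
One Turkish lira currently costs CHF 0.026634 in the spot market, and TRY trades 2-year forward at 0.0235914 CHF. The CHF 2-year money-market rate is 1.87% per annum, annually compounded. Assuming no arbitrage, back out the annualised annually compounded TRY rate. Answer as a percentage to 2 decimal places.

T = 2 years.
CIP gives F = S · g_CHF/g_TRY, so g_CHF/g_TRY = 0.0235914/0.026634 = 0.8857626.
CHF growth factor: (1 + 0.0187)^2 = 1.0377497.
Hence g_TRY = 1.171589.
r = 1.171589^(1/2) − 1 = 0.082400 → 8.24%.

8.24%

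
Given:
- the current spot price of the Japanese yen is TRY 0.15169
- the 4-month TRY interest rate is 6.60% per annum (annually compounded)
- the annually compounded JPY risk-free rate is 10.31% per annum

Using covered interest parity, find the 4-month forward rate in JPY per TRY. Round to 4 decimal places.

6.6680

T = 4/12 years.
Growth of 1 TRY over T: (1 + 0.0660)^(4/12) = 1.021533.
Growth of 1 JPY over T: (1 + 0.1031)^(4/12) = 1.0332489.
So F = 0.15169 × 1.021533 / 1.0332489 = 0.1499700 (TRY/JPY).
Quoted the other way: 1/0.1499700 = 6.6680 JPY per TRY.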